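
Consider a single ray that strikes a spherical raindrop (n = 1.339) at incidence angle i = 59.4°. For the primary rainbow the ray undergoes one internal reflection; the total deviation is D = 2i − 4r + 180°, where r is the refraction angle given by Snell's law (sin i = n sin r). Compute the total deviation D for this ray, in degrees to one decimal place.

sin r = sin 59.4° / 1.339 = 0.8607/1.339 = 0.6428; r = 40.00°.
D = 2·59.4° − 4·40.00° + 180° = 118.80° − 160.01° + 180° = 138.79°.

138.8°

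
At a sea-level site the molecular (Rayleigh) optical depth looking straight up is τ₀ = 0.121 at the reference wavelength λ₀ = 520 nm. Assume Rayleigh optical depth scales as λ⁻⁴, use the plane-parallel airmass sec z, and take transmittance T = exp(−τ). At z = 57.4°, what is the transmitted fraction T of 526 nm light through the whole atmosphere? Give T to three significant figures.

0.807

sec 57.4° = 1.8561.
τ = 0.121 × (520/526)⁴ × 1.8561 = 0.121 × 0.9551 × 1.8561 = 0.2145.
T = exp(−0.2145) = 0.8069.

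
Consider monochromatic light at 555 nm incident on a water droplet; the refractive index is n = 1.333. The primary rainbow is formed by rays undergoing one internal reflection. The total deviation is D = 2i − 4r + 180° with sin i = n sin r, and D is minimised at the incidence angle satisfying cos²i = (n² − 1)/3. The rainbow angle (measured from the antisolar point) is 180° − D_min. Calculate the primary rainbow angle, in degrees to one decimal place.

42.1°

cos²i = (1.77689 − 1)/3 = 0.25896; i = arccos(0.50888) = 59.410°.
sin r = sin 59.410°/1.333 = 0.64579; r = 40.225°.
D_min = 2·59.410° − 4·40.225° + 180° = 137.922°.
Rainbow angle = 180° − D_min = 42.078°.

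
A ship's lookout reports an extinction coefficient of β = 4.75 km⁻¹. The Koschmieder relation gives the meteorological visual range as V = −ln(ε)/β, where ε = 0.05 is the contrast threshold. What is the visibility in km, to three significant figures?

0.631 km

V = −ln(0.05) / 4.75 = 2.996 / 4.75 = 0.6307 km.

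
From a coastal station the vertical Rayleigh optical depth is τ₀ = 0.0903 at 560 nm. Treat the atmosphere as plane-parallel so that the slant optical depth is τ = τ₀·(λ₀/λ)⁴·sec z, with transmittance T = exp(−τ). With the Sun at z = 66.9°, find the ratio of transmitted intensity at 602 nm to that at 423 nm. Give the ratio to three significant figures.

1.71

Airmass: sec 66.9° = 2.5488.
τ(602 nm) = 0.0903 × (560/602)⁴ × 2.5488 = 0.0903 × 0.7488 × 2.5488 = 0.1723.
τ(423 nm) = 0.0903 × (560/423)⁴ × 2.5488 = 0.0903 × 3.0718 × 2.5488 = 0.7070.
T(602)/T(423) = exp(τ_B − τ_A) = exp(0.5347) = 1.7069.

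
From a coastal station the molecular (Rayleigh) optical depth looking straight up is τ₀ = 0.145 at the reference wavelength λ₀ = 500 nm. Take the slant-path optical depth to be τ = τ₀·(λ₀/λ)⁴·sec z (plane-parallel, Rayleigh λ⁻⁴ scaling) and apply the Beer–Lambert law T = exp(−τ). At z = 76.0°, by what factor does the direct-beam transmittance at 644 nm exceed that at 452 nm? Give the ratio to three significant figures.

Airmass: sec 76.0° = 4.1336.
τ(644 nm) = 0.145 × (500/644)⁴ × 4.1336 = 0.145 × 0.3634 × 4.1336 = 0.2178.
τ(452 nm) = 0.145 × (500/452)⁴ × 4.1336 = 0.145 × 1.4974 × 4.1336 = 0.8975.
T(644)/T(452) = exp(τ_B − τ_A) = exp(0.6797) = 1.9733.

1.97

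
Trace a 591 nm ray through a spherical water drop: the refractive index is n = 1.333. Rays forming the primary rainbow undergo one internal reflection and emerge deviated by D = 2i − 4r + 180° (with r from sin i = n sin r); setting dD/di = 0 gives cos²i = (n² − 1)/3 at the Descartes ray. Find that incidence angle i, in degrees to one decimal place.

cos²i = (1.333² − 1)/3 = (1.77689 − 1)/3 = 0.25896.
cos i = 0.50888, so i = 59.410°.

59.4°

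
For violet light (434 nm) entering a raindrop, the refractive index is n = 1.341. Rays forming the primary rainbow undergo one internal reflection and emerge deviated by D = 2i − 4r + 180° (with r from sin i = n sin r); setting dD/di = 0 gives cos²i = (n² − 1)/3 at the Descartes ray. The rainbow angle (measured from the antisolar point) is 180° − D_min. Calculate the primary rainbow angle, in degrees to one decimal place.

cos²i = (1.79828 − 1)/3 = 0.26609; i = arccos(0.51584) = 58.946°.
sin r = sin 58.946°/1.341 = 0.63884; r = 39.705°.
D_min = 2·58.946° − 4·39.705° + 180° = 139.071°.
Rainbow angle = 180° − D_min = 40.929°.

40.9°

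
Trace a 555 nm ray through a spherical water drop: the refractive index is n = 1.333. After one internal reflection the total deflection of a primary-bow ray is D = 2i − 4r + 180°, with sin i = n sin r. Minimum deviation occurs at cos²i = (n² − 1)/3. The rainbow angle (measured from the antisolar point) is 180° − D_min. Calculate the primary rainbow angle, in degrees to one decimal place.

cos²i = (1.77689 − 1)/3 = 0.25896; i = arccos(0.50888) = 59.410°.
sin r = sin 59.410°/1.333 = 0.64579; r = 40.225°.
D_min = 2·59.410° − 4·40.225° + 180° = 137.922°.
Rainbow angle = 180° − D_min = 42.078°.

42.1°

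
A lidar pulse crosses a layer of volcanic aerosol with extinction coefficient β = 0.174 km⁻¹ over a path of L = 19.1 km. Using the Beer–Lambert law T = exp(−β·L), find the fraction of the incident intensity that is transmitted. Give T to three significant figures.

τ = β·L = 0.174 × 19.1 = 3.3234.
T = exp(−3.3234) = 0.0360.

0.0360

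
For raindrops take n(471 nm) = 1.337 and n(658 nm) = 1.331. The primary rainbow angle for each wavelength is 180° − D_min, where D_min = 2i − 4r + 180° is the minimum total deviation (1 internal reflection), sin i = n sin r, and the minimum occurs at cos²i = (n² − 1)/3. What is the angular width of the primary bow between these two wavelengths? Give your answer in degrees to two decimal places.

At 471 nm (n = 1.337): cos²i = 0.26252 → i = 59.178°, r = 39.964°, D_min = 138.500°, rainbow angle = 41.500°.
At 658 nm (n = 1.331): cos²i = 0.25719 → i = 59.527°, r = 40.356°, D_min = 137.630°, rainbow angle = 42.370°.
Angular width = |41.500° − 42.370°| = 0.870°.

0.87°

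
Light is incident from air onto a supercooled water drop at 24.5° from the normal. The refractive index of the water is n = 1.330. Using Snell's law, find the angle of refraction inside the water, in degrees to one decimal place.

18.2°

Snell: sin θ_r = sin θ_i / n = sin 24.5° / 1.330 = 0.4147 / 1.330 = 0.3118.
θ_r = arcsin(0.3118) = 18.17°.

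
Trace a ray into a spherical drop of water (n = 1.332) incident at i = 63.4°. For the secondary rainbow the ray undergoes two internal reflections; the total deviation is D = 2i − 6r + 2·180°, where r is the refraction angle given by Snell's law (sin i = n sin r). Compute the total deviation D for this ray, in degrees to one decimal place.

233.8°

sin r = sin 63.4° / 1.332 = 0.8942/1.332 = 0.6713; r = 42.17°.
D = 2·63.4° − 6·42.17° + 2·180° = 126.80° − 253.00° + 360° = 233.80°.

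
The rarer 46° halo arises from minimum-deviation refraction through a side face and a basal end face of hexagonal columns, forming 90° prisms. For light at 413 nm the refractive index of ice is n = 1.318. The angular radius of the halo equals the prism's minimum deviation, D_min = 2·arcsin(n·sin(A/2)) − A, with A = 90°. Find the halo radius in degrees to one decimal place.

47.5°

n·sin(A/2) = 1.318 × sin 45° = 1.318 × 0.7071 = 0.9320.
D_min = 2·arcsin(0.9320) − 90° = 2 × 68.743° − 90° = 47.487°.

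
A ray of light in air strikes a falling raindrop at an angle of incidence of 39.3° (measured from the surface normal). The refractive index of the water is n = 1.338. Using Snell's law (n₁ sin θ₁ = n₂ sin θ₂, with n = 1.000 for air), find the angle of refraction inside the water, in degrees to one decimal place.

Snell: sin θ_r = sin θ_i / n = sin 39.3° / 1.338 = 0.6334 / 1.338 = 0.4734.
θ_r = arcsin(0.4734) = 28.25°.

28.3°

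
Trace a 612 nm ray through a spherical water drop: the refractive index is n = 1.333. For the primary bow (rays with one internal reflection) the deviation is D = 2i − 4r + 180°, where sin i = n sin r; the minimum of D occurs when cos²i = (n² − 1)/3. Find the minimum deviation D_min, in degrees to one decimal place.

137.9°

cos²i = (1.77689 − 1)/3 = 0.25896; i = arccos(0.50888) = 59.410°.
sin r = sin 59.410°/1.333 = 0.64579; r = 40.225°.
D_min = 2·59.410° − 4·40.225° + 180° = 137.922°.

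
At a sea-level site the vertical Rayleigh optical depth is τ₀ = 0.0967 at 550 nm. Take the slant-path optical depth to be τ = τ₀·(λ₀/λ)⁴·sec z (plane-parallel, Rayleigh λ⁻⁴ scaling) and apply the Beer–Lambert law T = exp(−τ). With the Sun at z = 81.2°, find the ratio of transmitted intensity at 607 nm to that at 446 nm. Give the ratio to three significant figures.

Airmass: sec 81.2° = 6.5366.
τ(607 nm) = 0.0967 × (550/607)⁴ × 6.5366 = 0.0967 × 0.6741 × 6.5366 = 0.4261.
τ(446 nm) = 0.0967 × (550/446)⁴ × 6.5366 = 0.0967 × 2.3127 × 6.5366 = 1.4618.
T(607)/T(446) = exp(τ_B − τ_A) = exp(1.0357) = 2.8172.

2.82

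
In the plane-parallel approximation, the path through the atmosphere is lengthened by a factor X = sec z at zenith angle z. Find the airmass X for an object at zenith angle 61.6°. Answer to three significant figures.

2.10

X = sec z = 1/cos 61.6° = 1/0.4756 = 2.1025.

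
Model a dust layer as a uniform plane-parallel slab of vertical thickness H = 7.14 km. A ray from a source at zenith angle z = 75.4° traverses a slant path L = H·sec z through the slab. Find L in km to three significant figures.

sec z = 1/cos 75.4° = 3.9672.
L = 7.14 × 3.9672 = 28.326 km.

28.3 km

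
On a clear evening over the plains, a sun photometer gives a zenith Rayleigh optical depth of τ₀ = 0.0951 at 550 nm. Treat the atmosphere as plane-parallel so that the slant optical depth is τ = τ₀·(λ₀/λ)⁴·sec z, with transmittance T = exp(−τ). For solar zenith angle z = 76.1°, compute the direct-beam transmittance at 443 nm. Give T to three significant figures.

0.390

sec 76.1° = 4.1627.
τ = 0.0951 × (550/443)⁴ × 4.1627 = 0.0951 × 2.3759 × 4.1627 = 0.9406.
T = exp(−0.9406) = 0.3904.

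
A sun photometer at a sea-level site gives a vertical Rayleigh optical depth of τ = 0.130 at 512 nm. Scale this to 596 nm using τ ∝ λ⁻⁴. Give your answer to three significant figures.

0.0708

τ(596 nm) = τ(512 nm) × (512/596)⁴ = 0.130 × (0.8591)⁴ = 0.130 × 0.5446 = 0.0708.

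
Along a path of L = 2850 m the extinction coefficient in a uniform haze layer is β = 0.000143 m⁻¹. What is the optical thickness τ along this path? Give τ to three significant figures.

0.408

τ = β·L = 0.000143 × 2850 = 0.4076.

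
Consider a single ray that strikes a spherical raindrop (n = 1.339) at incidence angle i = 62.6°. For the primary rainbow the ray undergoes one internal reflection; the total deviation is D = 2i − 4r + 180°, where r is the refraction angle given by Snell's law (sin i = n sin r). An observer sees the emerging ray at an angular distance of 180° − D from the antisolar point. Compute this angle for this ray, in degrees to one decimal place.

40.9°

sin r = sin 62.6° / 1.339 = 0.8878/1.339 = 0.6630; r = 41.53°.
D = 2·62.6° − 4·41.53° + 180° = 125.20° − 166.13° + 180° = 139.07°.
Angle from antisolar point = 180° − D = 40.93°.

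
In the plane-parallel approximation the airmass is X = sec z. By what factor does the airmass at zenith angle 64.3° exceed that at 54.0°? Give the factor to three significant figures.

1.36

X(64.3°)/X(54.0°) = sec 64.3° / sec 54.0° = cos 54.0° / cos 64.3° = 0.5878/0.4337 = 1.3554.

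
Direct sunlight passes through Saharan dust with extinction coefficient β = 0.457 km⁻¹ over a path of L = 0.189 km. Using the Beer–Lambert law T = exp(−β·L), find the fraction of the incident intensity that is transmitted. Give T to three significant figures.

τ = β·L = 0.457 × 0.189 = 0.0864.
T = exp(−0.0864) = 0.9173.

0.917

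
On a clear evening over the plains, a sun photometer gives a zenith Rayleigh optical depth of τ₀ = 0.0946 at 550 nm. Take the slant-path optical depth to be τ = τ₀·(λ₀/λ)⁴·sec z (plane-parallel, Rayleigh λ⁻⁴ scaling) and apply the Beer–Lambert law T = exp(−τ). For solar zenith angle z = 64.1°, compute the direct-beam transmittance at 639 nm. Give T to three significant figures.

0.888

sec 64.1° = 2.2894.
τ = 0.0946 × (550/639)⁴ × 2.2894 = 0.0946 × 0.5488 × 2.2894 = 0.1189.
T = exp(−0.1189) = 0.8879.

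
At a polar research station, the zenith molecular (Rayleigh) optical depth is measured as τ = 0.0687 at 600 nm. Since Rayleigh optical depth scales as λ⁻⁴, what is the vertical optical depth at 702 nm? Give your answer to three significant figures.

τ(702 nm) = τ(600 nm) × (600/702)⁴ = 0.0687 × (0.8547)⁴ = 0.0687 × 0.5337 = 0.0367.

0.0367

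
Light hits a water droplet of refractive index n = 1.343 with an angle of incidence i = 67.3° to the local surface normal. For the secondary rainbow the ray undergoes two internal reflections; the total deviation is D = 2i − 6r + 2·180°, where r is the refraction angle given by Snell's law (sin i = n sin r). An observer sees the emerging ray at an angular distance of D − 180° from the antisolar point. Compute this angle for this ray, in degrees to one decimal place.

sin r = sin 67.3° / 1.343 = 0.9225/1.343 = 0.6869; r = 43.39°.
D = 2·67.3° − 6·43.39° + 2·180° = 134.60° − 260.32° + 360° = 234.28°.
Angle from antisolar point = D − 180° = 54.28°.

54.3°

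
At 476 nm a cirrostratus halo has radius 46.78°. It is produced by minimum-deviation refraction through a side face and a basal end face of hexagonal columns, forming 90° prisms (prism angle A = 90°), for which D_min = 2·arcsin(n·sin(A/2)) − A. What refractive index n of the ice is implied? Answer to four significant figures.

Rearranging: n = sin((D_min + A)/2) / sin(A/2).
(D_min + A)/2 = (46.78° + 90°)/2 = 68.390°.
n = sin 68.390° / sin 45° = 0.9297 / 0.7071 = 1.3148.

1.315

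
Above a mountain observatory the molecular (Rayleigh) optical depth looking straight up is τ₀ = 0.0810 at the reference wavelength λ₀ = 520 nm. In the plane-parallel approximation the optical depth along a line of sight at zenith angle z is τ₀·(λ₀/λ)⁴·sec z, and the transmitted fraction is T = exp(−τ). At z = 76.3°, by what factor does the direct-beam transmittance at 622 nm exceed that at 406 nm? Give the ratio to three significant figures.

2.12

Airmass: sec 76.3° = 4.2223.
τ(622 nm) = 0.0810 × (520/622)⁴ × 4.2223 = 0.0810 × 0.4885 × 4.2223 = 0.1671.
τ(406 nm) = 0.0810 × (520/406)⁴ × 4.2223 = 0.0810 × 2.6910 × 4.2223 = 0.9203.
T(622)/T(406) = exp(τ_B − τ_A) = exp(0.7533) = 2.1239.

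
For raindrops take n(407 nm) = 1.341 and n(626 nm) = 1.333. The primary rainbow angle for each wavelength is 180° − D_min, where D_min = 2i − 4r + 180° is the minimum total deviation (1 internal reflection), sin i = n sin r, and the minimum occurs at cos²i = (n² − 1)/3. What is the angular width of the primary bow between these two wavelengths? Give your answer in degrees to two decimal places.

1.15°

At 407 nm (n = 1.341): cos²i = 0.26609 → i = 58.946°, r = 39.705°, D_min = 139.071°, rainbow angle = 40.929°.
At 626 nm (n = 1.333): cos²i = 0.25896 → i = 59.410°, r = 40.225°, D_min = 137.922°, rainbow angle = 42.078°.
Angular width = |40.929° − 42.078°| = 1.149°.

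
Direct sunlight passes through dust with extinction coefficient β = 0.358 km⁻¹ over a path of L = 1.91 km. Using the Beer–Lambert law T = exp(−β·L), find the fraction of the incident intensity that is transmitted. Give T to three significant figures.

τ = β·L = 0.358 × 1.91 = 0.6838.
T = exp(−0.6838) = 0.5047.

0.505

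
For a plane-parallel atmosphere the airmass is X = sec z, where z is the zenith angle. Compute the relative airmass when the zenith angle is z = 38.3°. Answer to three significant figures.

1.27

X = sec z = 1/cos 38.3° = 1/0.7848 = 1.2742.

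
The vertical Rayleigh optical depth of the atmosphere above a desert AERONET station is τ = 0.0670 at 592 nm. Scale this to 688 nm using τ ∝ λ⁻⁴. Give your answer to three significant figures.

0.0367

τ(688 nm) = τ(592 nm) × (592/688)⁴ = 0.0670 × (0.8605)⁴ = 0.0670 × 0.5482 = 0.0367.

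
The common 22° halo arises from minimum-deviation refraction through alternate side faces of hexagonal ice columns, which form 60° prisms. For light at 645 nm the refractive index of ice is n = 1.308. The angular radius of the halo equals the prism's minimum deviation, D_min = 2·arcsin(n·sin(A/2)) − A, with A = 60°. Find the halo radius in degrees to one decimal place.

n·sin(A/2) = 1.308 × sin 30° = 1.308 × 0.5000 = 0.6540.
D_min = 2·arcsin(0.6540) − 60° = 2 × 40.844° − 60° = 21.688°.

21.7°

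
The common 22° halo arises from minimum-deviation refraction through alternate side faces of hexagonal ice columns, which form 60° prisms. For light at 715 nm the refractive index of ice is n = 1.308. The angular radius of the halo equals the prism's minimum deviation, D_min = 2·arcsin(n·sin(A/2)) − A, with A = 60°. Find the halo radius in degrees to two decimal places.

n·sin(A/2) = 1.308 × sin 30° = 1.308 × 0.5000 = 0.6540.
D_min = 2·arcsin(0.6540) − 60° = 2 × 40.844° − 60° = 21.688°.

21.69°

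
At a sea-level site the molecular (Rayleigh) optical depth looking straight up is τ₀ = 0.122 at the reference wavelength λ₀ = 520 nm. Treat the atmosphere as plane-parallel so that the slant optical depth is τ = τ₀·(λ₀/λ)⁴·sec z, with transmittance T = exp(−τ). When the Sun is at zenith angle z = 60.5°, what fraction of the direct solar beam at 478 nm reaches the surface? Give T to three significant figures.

sec 60.5° = 2.0308.
τ = 0.122 × (520/478)⁴ × 2.0308 = 0.122 × 1.4006 × 2.0308 = 0.3470.
T = exp(−0.3470) = 0.7068.

0.707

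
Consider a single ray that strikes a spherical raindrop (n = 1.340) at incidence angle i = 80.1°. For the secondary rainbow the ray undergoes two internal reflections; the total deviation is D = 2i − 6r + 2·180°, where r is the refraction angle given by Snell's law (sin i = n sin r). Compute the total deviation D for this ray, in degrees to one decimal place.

sin r = sin 80.1° / 1.340 = 0.9851/1.340 = 0.7352; r = 47.32°.
D = 2·80.1° − 6·47.32° + 2·180° = 160.20° − 283.92° + 360° = 236.28°.

236.3°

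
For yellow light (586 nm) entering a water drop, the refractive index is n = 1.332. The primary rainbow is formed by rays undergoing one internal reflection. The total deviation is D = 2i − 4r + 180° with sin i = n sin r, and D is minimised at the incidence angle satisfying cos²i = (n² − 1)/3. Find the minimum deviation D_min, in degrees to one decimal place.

cos²i = (1.77422 − 1)/3 = 0.25807; i = arccos(0.50801) = 59.469°.
sin r = sin 59.469°/1.332 = 0.64666; r = 40.290°.
D_min = 2·59.469° − 4·40.290° + 180° = 137.776°.

137.8°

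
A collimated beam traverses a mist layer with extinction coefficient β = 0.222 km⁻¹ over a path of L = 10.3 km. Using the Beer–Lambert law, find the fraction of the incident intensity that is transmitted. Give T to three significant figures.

0.102

τ = β·L = 0.222 × 10.3 = 2.2866.
T = exp(−2.2866) = 0.1016.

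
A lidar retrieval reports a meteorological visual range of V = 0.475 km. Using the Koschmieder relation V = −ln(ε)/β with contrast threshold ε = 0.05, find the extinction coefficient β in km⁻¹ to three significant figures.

β = −ln(0.05) / V = 2.996 / 0.475 = 6.3068 km⁻¹.

6.31 km⁻¹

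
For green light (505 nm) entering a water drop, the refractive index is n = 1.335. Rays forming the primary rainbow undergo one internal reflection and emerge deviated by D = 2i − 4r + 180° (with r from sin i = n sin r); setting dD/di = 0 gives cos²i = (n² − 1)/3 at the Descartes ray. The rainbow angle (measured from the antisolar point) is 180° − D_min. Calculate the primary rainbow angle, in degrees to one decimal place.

cos²i = (1.78222 − 1)/3 = 0.26074; i = arccos(0.51063) = 59.294°.
sin r = sin 59.294°/1.335 = 0.64405; r = 40.094°.
D_min = 2·59.294° − 4·40.094° + 180° = 138.212°.
Rainbow angle = 180° − D_min = 41.788°.

41.8°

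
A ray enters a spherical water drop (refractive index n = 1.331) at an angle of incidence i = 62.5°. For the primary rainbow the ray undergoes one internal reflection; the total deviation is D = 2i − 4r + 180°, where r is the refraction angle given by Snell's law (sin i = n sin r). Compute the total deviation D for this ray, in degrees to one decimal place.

137.8°

sin r = sin 62.5° / 1.331 = 0.8870/1.331 = 0.6664; r = 41.79°.
D = 2·62.5° − 4·41.79° + 180° = 125.00° − 167.17° + 180° = 137.83°.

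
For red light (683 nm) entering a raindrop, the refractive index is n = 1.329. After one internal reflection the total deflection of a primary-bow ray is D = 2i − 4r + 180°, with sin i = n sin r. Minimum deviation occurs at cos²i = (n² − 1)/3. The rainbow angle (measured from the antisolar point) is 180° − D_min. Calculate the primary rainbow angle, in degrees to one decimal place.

42.7°

cos²i = (1.76624 − 1)/3 = 0.25541; i = arccos(0.50538) = 59.643°.
sin r = sin 59.643°/1.329 = 0.64928; r = 40.487°.
D_min = 2·59.643° − 4·40.487° + 180° = 137.337°.
Rainbow angle = 180° − D_min = 42.663°.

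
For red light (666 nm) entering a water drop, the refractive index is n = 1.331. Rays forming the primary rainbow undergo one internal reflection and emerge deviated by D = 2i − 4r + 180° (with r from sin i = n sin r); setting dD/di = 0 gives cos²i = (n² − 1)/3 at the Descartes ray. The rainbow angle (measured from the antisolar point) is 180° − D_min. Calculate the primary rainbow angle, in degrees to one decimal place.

cos²i = (1.77156 − 1)/3 = 0.25719; i = arccos(0.50714) = 59.527°.
sin r = sin 59.527°/1.331 = 0.64753; r = 40.356°.
D_min = 2·59.527° − 4·40.356° + 180° = 137.630°.
Rainbow angle = 180° − D_min = 42.370°.

42.4°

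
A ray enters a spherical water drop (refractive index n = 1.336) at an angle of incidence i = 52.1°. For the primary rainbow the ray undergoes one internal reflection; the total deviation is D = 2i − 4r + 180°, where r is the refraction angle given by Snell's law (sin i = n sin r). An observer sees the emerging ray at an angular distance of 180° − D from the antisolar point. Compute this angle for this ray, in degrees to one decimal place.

40.6°

sin r = sin 52.1° / 1.336 = 0.7891/1.336 = 0.5906; r = 36.20°.
D = 2·52.1° − 4·36.20° + 180° = 104.20° − 144.81° + 180° = 139.39°.
Angle from antisolar point = 180° − D = 40.61°.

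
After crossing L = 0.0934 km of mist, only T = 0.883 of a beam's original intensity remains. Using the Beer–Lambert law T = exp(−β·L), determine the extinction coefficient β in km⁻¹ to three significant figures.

Beer–Lambert: T = exp(−βL) ⇒ β = −ln(T)/L = −ln(0.883)/0.0934 = 0.1244/0.0934 = 1.332 km⁻¹.

1.33 km⁻¹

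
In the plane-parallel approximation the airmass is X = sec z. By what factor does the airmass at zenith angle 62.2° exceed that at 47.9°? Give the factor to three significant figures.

X(62.2°)/X(47.9°) = sec 62.2° / sec 47.9° = cos 47.9° / cos 62.2° = 0.6704/0.4664 = 1.4375.

1.44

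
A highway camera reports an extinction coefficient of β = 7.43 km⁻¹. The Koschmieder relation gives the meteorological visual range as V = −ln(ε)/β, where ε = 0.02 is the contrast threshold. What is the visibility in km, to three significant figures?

V = −ln(0.02) / 7.43 = 3.912 / 7.43 = 0.5265 km.

0.527 km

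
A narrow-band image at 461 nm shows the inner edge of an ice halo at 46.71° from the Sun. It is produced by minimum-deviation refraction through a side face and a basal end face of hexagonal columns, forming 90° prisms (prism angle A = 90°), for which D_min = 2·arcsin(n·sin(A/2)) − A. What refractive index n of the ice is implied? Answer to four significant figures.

Rearranging: n = sin((D_min + A)/2) / sin(A/2).
(D_min + A)/2 = (46.71° + 90°)/2 = 68.355°.
n = sin 68.355° / sin 45° = 0.9295 / 0.7071 = 1.3145.

1.314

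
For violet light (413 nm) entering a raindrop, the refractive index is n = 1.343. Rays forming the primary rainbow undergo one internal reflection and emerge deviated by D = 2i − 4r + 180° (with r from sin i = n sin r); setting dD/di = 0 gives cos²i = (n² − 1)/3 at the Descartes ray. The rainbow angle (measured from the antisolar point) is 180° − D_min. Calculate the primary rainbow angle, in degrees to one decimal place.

cos²i = (1.80365 − 1)/3 = 0.26788; i = arccos(0.51757) = 58.830°.
sin r = sin 58.830°/1.343 = 0.63711; r = 39.577°.
D_min = 2·58.830° − 4·39.577° + 180° = 139.354°.
Rainbow angle = 180° − D_min = 40.646°.

40.6°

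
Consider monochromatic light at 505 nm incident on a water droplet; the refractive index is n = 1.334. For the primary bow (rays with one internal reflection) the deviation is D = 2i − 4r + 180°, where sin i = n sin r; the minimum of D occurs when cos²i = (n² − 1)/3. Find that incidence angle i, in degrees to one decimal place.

59.4°

cos²i = (1.334² − 1)/3 = (1.77956 − 1)/3 = 0.25985.
cos i = 0.50976, so i = 59.352°.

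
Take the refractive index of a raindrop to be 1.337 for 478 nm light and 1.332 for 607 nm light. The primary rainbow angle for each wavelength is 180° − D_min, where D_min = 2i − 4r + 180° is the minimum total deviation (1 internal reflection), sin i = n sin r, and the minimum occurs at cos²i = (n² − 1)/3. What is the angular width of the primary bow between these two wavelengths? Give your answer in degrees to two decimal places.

At 478 nm (n = 1.337): cos²i = 0.26252 → i = 59.178°, r = 39.964°, D_min = 138.500°, rainbow angle = 41.500°.
At 607 nm (n = 1.332): cos²i = 0.25807 → i = 59.469°, r = 40.290°, D_min = 137.776°, rainbow angle = 42.224°.
Angular width = |41.500° − 42.224°| = 0.724°.

0.72°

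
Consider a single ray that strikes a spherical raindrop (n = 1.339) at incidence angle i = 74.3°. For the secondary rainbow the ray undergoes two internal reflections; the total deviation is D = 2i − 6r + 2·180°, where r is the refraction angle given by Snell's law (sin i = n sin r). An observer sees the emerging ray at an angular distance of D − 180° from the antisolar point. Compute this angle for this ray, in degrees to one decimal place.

52.8°

sin r = sin 74.3° / 1.339 = 0.9627/1.339 = 0.7190; r = 45.97°.
D = 2·74.3° − 6·45.97° + 2·180° = 148.60° − 275.81° + 360° = 232.79°.
Angle from antisolar point = D − 180° = 52.79°.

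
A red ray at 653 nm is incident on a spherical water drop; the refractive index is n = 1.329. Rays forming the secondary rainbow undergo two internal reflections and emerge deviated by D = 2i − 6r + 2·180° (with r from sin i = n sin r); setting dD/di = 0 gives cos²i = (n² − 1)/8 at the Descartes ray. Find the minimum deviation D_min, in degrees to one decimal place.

cos²i = (1.76624 − 1)/8 = 0.09578; i = arccos(0.30948) = 71.972°.
sin r = sin 71.972°/1.329 = 0.71550; r = 45.685°.
D_min = 2·71.972° − 6·45.685° + 360° = 229.837°.

229.8°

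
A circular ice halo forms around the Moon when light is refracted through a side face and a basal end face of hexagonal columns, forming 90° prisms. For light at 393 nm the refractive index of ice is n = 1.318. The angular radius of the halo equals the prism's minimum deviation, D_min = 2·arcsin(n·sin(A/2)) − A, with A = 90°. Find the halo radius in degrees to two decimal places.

n·sin(A/2) = 1.318 × sin 45° = 1.318 × 0.7071 = 0.9320.
D_min = 2·arcsin(0.9320) − 90° = 2 × 68.743° − 90° = 47.487°.

47.49°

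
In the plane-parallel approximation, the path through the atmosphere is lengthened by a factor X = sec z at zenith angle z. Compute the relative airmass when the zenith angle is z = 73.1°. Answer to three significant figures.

X = sec z = 1/cos 73.1° = 1/0.2907 = 3.4399.

3.44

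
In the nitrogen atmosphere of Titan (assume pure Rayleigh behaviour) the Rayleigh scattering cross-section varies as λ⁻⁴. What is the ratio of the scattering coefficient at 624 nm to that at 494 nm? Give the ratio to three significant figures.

0.393

Rayleigh scattering ∝ λ⁻⁴, so the ratio of coefficients is the inverse fourth power of the wavelength ratio.
σ(624)/σ(494) = (494/624)⁴ = (0.7917)⁴ = 0.3928.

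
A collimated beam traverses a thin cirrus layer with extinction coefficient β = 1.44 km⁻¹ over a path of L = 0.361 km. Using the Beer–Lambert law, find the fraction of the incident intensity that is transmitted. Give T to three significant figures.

τ = β·L = 1.44 × 0.361 = 0.5198.
T = exp(−0.5198) = 0.5946.

0.595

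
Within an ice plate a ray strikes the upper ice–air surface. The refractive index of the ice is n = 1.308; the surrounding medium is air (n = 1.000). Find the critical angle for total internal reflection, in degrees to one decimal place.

sin θ_c = n_air / n = 1.000 / 1.308 = 0.7645.
θ_c = arcsin(0.7645) = 49.86°.

49.9°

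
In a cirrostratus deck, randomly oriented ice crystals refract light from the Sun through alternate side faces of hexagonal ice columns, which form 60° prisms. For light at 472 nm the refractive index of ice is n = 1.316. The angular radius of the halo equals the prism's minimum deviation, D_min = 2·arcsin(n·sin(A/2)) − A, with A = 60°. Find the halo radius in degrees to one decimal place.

n·sin(A/2) = 1.316 × sin 30° = 1.316 × 0.5000 = 0.6580.
D_min = 2·arcsin(0.6580) − 60° = 2 × 41.148° − 60° = 22.295°.

22.3°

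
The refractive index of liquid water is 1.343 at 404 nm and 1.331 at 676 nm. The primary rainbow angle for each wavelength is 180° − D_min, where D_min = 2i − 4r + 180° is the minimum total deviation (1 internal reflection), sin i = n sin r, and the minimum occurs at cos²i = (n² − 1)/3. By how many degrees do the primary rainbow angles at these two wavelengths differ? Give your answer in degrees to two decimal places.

At 404 nm (n = 1.343): cos²i = 0.26788 → i = 58.830°, r = 39.577°, D_min = 139.354°, rainbow angle = 40.646°.
At 676 nm (n = 1.331): cos²i = 0.25719 → i = 59.527°, r = 40.356°, D_min = 137.630°, rainbow angle = 42.370°.
Angular width = |40.646° − 42.370°| = 1.724°.

1.72°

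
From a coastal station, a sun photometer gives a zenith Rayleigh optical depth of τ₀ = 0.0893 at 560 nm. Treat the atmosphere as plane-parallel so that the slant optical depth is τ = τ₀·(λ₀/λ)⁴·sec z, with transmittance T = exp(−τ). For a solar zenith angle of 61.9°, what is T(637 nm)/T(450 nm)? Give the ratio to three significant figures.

Airmass: sec 61.9° = 2.1231.
τ(637 nm) = 0.0893 × (560/637)⁴ × 2.1231 = 0.0893 × 0.5973 × 2.1231 = 0.1132.
τ(450 nm) = 0.0893 × (560/450)⁴ × 2.1231 = 0.0893 × 2.3983 × 2.1231 = 0.4547.
T(637)/T(450) = exp(τ_B − τ_A) = exp(0.3415) = 1.4070.

1.41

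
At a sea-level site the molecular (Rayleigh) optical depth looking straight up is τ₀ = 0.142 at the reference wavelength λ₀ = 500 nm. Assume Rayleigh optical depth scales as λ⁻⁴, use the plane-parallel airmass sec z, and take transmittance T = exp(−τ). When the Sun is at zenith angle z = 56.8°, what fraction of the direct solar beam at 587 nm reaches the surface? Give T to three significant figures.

0.872

sec 56.8° = 1.8263.
τ = 0.142 × (500/587)⁴ × 1.8263 = 0.142 × 0.5264 × 1.8263 = 0.1365.
T = exp(−0.1365) = 0.8724.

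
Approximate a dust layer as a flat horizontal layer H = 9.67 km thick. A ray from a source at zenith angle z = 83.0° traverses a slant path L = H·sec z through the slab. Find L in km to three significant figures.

79.3 km

sec z = 1/cos 83.0° = 8.2055.
L = 9.67 × 8.2055 = 79.347 km.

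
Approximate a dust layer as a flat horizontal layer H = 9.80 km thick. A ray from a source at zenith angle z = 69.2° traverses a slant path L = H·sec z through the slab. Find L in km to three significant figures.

27.6 km

sec z = 1/cos 69.2° = 2.8161.
L = 9.80 × 2.8161 = 27.597 km.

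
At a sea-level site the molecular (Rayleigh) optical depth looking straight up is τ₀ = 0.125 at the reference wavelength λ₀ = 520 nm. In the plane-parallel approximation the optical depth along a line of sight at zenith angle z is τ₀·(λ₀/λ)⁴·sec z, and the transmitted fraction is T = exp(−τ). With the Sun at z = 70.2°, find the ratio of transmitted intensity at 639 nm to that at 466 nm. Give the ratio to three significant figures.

Airmass: sec 70.2° = 2.9521.
τ(639 nm) = 0.125 × (520/639)⁴ × 2.9521 = 0.125 × 0.4385 × 2.9521 = 0.1618.
τ(466 nm) = 0.125 × (520/466)⁴ × 2.9521 = 0.125 × 1.5505 × 2.9521 = 0.5722.
T(639)/T(466) = exp(τ_B − τ_A) = exp(0.4103) = 1.5073.

1.51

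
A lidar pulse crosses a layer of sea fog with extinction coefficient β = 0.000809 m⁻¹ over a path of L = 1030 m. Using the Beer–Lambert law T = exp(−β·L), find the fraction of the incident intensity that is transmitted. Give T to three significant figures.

τ = β·L = 0.000809 × 1030 = 0.8333.
T = exp(−0.8333) = 0.4346.

0.435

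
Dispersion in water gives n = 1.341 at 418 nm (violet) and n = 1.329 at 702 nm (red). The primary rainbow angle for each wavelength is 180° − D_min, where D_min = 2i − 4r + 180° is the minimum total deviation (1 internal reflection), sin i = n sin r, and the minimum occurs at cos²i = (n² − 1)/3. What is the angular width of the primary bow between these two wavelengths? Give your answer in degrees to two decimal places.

At 418 nm (n = 1.341): cos²i = 0.26609 → i = 58.946°, r = 39.705°, D_min = 139.071°, rainbow angle = 40.929°.
At 702 nm (n = 1.329): cos²i = 0.25541 → i = 59.643°, r = 40.487°, D_min = 137.337°, rainbow angle = 42.663°.
Angular width = |40.929° − 42.663°| = 1.735°.

1.73°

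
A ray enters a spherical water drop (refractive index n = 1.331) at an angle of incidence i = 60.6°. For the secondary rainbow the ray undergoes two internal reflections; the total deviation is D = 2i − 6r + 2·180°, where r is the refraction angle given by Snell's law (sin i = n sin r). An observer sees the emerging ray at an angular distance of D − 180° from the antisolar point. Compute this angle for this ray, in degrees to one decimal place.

55.9°

sin r = sin 60.6° / 1.331 = 0.8712/1.331 = 0.6546; r = 40.89°.
D = 2·60.6° − 6·40.89° + 2·180° = 121.20° − 245.32° + 360° = 235.88°.
Angle from antisolar point = D − 180° = 55.88°.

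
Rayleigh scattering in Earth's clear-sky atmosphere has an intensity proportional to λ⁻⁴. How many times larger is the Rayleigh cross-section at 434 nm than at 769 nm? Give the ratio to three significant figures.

Rayleigh scattering ∝ λ⁻⁴, so the ratio of coefficients is the inverse fourth power of the wavelength ratio.
σ(434)/σ(769) = (769/434)⁴ = (1.7719)⁴ = 9.857.

9.86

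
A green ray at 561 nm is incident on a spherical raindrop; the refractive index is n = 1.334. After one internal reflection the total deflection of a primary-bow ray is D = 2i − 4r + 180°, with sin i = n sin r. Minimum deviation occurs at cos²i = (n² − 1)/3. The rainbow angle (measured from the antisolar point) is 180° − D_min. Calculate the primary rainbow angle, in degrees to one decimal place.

41.9°

cos²i = (1.77956 − 1)/3 = 0.25985; i = arccos(0.50976) = 59.352°.
sin r = sin 59.352°/1.334 = 0.64492; r = 40.159°.
D_min = 2·59.352° − 4·40.159° + 180° = 138.067°.
Rainbow angle = 180° − D_min = 41.933°.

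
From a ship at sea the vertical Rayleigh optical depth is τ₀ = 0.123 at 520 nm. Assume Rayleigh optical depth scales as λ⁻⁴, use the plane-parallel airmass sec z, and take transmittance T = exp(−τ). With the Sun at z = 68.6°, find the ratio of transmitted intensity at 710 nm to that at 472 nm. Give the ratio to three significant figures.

1.49

Airmass: sec 68.6° = 2.7407.
τ(710 nm) = 0.123 × (520/710)⁴ × 2.7407 = 0.123 × 0.2877 × 2.7407 = 0.0970.
τ(472 nm) = 0.123 × (520/472)⁴ × 2.7407 = 0.123 × 1.4731 × 2.7407 = 0.4966.
T(710)/T(472) = exp(τ_B − τ_A) = exp(0.3996) = 1.4912.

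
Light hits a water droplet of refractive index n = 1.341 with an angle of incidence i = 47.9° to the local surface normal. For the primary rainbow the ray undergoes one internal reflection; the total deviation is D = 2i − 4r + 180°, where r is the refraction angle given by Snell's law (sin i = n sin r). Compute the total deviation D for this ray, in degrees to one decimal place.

141.4°

sin r = sin 47.9° / 1.341 = 0.7420/1.341 = 0.5533; r = 33.59°.
D = 2·47.9° − 4·33.59° + 180° = 95.80° − 134.37° + 180° = 141.43°.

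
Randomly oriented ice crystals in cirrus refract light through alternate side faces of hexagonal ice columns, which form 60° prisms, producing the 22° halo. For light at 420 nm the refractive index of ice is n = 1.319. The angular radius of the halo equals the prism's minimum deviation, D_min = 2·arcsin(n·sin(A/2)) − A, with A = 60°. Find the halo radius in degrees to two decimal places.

n·sin(A/2) = 1.319 × sin 30° = 1.319 × 0.5000 = 0.6595.
D_min = 2·arcsin(0.6595) − 60° = 2 × 41.262° − 60° = 22.524°.

22.52°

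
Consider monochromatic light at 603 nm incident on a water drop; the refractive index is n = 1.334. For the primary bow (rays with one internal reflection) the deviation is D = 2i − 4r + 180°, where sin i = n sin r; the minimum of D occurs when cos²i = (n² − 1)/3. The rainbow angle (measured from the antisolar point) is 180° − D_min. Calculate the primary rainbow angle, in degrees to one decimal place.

41.9°

cos²i = (1.77956 − 1)/3 = 0.25985; i = arccos(0.50976) = 59.352°.
sin r = sin 59.352°/1.334 = 0.64492; r = 40.159°.
D_min = 2·59.352° − 4·40.159° + 180° = 138.067°.
Rainbow angle = 180° − D_min = 41.933°.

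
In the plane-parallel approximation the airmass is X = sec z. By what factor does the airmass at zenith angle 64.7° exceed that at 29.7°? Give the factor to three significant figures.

2.03

X(64.7°)/X(29.7°) = sec 64.7° / sec 29.7° = cos 29.7° / cos 64.7° = 0.8686/0.4274 = 2.0326.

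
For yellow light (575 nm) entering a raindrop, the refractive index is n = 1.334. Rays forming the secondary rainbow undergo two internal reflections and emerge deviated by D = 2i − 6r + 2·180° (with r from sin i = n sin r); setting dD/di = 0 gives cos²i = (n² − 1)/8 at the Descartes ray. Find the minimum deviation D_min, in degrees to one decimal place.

cos²i = (1.77956 − 1)/8 = 0.09744; i = arccos(0.31216) = 71.810°.
sin r = sin 71.810°/1.334 = 0.71217; r = 45.411°.
D_min = 2·71.810° − 6·45.411° + 360° = 231.153°.

231.2°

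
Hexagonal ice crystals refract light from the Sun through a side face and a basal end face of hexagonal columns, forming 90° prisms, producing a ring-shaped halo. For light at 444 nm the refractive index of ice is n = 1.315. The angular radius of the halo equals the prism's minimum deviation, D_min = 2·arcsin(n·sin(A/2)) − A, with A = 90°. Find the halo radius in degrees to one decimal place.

n·sin(A/2) = 1.315 × sin 45° = 1.315 × 0.7071 = 0.9298.
D_min = 2·arcsin(0.9298) − 90° = 2 × 68.411° − 90° = 46.821°.

46.8°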